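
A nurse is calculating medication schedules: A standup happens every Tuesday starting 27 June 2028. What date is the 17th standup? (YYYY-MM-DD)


First occurrence: 2028-06-27 (occurrence 1)
Each occurrence is 7 days after the previous.
Occurrence 17 is 16 weeks after the first.
16 weeks = 112 days
2028-06-27 + 112 days = 2028-10-17

2028-10-17


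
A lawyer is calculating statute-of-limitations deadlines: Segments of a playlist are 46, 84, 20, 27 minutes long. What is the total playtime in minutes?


Durations: 46, 84, 20, 27
Running sum: 46
+ 84 = 130
+ 20 = 150
+ 27 = 177
Total duration: 177 minutes
That is 2 hours and 57 minutes

177


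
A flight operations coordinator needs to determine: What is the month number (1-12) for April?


Calendar month order:
3. March
4. April <--
5. May
April is month number 4

4


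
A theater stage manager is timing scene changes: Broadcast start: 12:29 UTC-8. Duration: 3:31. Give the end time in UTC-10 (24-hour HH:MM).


Start: 12:29 in UTC-8
Step 1 - add duration:
  minutes: 29 + 31 = 60 (carry 1h)
  hours: 12 + 3 + 1 = 16
  end in UTC-8: 16:00
Step 2 - convert UTC-8 -> UTC-10:
  offset difference: -10 - (-8) = -2 hours
  16 + (-2) = 14 -> mod 24 = 14
Result: 14:00 in UTC-10

14:00


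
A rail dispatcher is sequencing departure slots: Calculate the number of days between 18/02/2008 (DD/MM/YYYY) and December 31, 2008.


Start: February 18, 2008
End: December 31, 2008
Days left in February: 11
March: 31
April: 30
May: 31
June: 30
... plus remaining months
Sum of remaining months: 306
Total: 11 + 306 = 317

317


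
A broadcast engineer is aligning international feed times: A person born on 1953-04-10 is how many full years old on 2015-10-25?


Birth: 1953-04-10
Reference: 2015-10-25
Year difference: 2015 - 1953 = 62
Has birthday (04-10) occurred by 10-25? Yes
Age in full years: 62

62


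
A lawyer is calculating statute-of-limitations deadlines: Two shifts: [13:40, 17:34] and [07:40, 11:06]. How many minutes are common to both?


Interval A: [820, 1054] minutes from midnight
Interval B: [460, 666] minutes from midnight
Overlap start = max(820, 460) = 820
Overlap end = min(1054, 666) = 666
End <= start, so the intervals do not overlap: 0 minutes

0


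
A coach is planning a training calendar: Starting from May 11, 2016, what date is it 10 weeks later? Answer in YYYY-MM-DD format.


Start: 2016-05-11
Weeks to add: 10
Convert to days: 10 x 7 = 70 days
Add 70 days to 2016-05-11
Result: 2016-07-20

2016-07-20


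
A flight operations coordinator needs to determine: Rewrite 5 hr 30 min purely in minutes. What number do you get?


Hours: 5
Extra minutes: 30
Minutes per hour: 60
Hours to minutes: 5 x 60 = 300
Total: 300 + 30 = 330

330


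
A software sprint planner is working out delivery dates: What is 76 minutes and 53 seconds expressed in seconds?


Minutes: 76
Extra seconds: 53
Seconds per minute: 60
Minutes to seconds: 76 x 60 = 4560
Total: 4560 + 53 = 4613

4613


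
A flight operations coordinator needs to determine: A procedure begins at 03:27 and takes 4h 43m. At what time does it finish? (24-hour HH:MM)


Start time: 03:27
Adding: 4 hours 43 minutes
Minutes: 27 + 43 = 70
Minute overflow: 70 >= 60, so carry 1 hour, minutes = 10
Hours: 3 + 4 + 1 = 8
Result: 08:10

08:10


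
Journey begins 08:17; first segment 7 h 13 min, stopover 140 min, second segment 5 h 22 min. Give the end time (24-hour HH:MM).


Depart: 08:17
Leg 1: +433 min -> 15:30
Layover: +140 min -> 17:50
Leg 2: +322 min -> 23:12
Total travel: 895 minutes = 14h 55m
Arrival: 23:12

23:12


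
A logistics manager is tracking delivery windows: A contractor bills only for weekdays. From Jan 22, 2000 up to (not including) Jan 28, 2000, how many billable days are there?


Start: 2000-01-22 (Saturday)
End (exclusive): 2000-01-28 (Friday)
Total calendar days: 6
Full weeks: 6 // 7 = 0 -> 0 weekdays
Remaining 6 days starting on Saturday:
  Sat(-), Sun(-), Mon(w), Tue(w), Wed(w), Thu(w) -> 4 weekdays
Total business days: 0 + 4 = 4

4


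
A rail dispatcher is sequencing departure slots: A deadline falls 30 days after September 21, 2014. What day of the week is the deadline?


Start: 2014-09-21 (Sunday)
Step 1 - find target date: add 30 days
  2014-09-21 + 30 days = 2014-10-21
Step 2 - day of week:
  30 mod 7 = 2
  Sunday + 2 days -> Tuesday
Result: Tuesday (2014-10-21)

Tuesday


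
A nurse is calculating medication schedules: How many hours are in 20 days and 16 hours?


Days: 20
Extra hours: 16
Hours per day: 24
Days to hours: 20 x 24 = 480
Total: 480 + 16 = 496

496


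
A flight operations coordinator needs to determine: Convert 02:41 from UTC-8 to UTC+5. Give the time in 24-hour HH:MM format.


Local time: 02:41 at UTC-8 (offset -8h)
Target zone: UTC+5 (offset 5h)
Difference: 5 - (-8) = 13 hours
Calculation: 2 + (13) = 15
Result: 15:41

15:41


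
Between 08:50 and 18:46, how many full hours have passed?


Start: 08:50
End: 18:46
Hour difference: 18 - 8 = 10 hours
Minute difference: 46 - 50 = -4 minutes
Total minutes: 596
Complete hours: 596 / 60 = 9 (remainder 56)

9


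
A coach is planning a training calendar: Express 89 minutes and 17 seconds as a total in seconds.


Minutes: 89
Seconds: 17
Convert minutes to seconds: 89 x 60 = 5340
Add remaining seconds: 5340 + 17 = 5357

5357


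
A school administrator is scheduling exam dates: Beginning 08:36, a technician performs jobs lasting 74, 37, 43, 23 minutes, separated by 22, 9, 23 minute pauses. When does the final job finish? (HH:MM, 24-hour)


Start: 08:36 = 516 min from midnight
  after task 1 (74 min): 09:50
  after break (22 min): 10:12
  after task 2 (37 min): 10:49
  after break (9 min): 10:58
  after task 3 (43 min): 11:41
  after break (23 min): 12:04
  after task 4 (23 min): 12:27
Total elapsed: 231 minutes
End time: 12:27

12:27


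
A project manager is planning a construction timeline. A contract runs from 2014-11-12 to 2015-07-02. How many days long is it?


Start date: 2014-11-12
End date: 2015-07-02
Nov 2014: +19 days
Dec 2014: +31 days
Jan 2015: +31 days
... (6 more months)
Total: 232 days

232


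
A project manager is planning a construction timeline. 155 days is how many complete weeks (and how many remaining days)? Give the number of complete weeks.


Total days: 155
Days per week: 7
Division: 155 / 7 = 22 remainder 1
Complete weeks: 22
Remaining days: 1

22


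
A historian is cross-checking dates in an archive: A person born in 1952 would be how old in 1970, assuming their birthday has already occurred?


Birth year: 1952
Current year: 1970
Age = current year - birth year
Age = 1970 - 1952 = 18

18


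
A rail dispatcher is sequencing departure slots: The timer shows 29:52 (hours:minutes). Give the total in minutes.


Hours: 29
Minutes: 52
Convert hours to minutes: 29 x 60 = 1740
Add remaining minutes: 1740 + 52 = 1792

1792


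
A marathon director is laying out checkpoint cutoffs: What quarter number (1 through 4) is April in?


Month: April (month 4)
Q1: January-March (months 1-3)
Q2: April-June (months 4-6)
Q3: July-September (months 7-9)
Q4: October-December (months 10-12)
Month 4 falls in Q2

2


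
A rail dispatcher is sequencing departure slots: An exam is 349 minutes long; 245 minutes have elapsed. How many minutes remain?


Total budget: 349 minutes
Time used: 245 minutes
Remaining: 349 - 245 = 104 minutes
Percent used: 70.2%
Percent remaining: 29.8%

104


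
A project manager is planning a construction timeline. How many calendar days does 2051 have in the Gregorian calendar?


Year: 2051
Check leap year rules:
Divisible by 4? No
2051 is not a leap year
Days: 365

365


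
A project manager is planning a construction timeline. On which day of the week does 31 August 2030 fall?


Date: 2030-08-31
January 1, 2030 is a Tuesday
Day of year: 243
Offset from Jan 1: 242 days
242 mod 7 = 4
Result: Saturday

Saturday


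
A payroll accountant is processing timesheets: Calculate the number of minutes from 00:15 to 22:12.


Start time: 00:15 = 15 minutes from midnight
End time: 22:12 = 1332 minutes from midnight
Difference: 1332 - 15 = 1317 minutes
That is 21 hours and 57 minutes

1317


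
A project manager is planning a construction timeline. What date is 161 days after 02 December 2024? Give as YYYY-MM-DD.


Start: 2024-12-02
Adding 161 days
Days remaining in December: 29
After December: 132 days still to add
January 2025: 31 days, 101 remaining
February 2025: 28 days, 73 remaining
March 2025: 31 days, 42 remaining
April 2025: 30 days, 12 remaining
Result: 2025-05-12

2025-05-12


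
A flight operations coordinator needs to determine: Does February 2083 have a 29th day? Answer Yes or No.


Year: 2083
Divisible by 4? 2083 / 4 = 520.75 -> No
Not divisible by 4, so NOT a leap year

No


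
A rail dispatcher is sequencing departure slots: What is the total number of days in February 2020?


Month: February
Year: 2020
2020 is a leap year
February has 29 days
Total: 29 days

29


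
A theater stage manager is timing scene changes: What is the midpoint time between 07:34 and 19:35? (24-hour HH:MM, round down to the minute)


Start time: 07:34 = 454 minutes from midnight
End time: 19:35 = 1175 minutes from midnight
Sum: 454 + 1175 = 1629
Midpoint: 1629 / 2 = 814 minutes
Convert: 814 / 60 = 13 hours, 34 minutes
Result: 13:34

13:34


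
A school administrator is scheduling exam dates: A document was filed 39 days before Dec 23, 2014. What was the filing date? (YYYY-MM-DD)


Start: 2014-12-23
Subtracting 39 days
Days already passed in December: 23
After going back through December: 16 more days to subtract
November 2014 has 30 days, need 16
Result: 2014-11-14

2014-11-14


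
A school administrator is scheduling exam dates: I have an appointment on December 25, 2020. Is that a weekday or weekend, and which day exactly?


Date: 2020-12-25
January 1, 2020 is a Wednesday
Day of year: 360
Offset from Jan 1: 359 days
359 mod 7 = 2
Result: Friday

Friday


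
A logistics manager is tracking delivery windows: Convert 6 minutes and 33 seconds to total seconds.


Minutes: 6
Extra seconds: 33
Seconds per minute: 60
Minutes to seconds: 6 x 60 = 360
Total: 360 + 33 = 393

393


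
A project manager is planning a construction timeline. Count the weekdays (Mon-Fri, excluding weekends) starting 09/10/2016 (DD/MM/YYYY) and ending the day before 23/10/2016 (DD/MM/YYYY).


Start: 2016-10-09 (Sunday)
End (exclusive): 2016-10-23 (Sunday)
Total calendar days: 14
Full weeks: 14 // 7 = 2 -> 10 weekdays
Remaining 0 days starting on Sunday:
Total business days: 10 + 0 = 10

10


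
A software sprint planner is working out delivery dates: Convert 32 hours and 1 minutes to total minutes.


Hours: 32
Extra minutes: 1
Minutes per hour: 60
Hours to minutes: 32 x 60 = 1920
Total: 1920 + 1 = 1921

1921


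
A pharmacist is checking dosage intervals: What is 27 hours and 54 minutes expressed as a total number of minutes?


Hours: 27
Minutes: 54
Convert hours to minutes: 27 x 60 = 1620
Add remaining minutes: 1620 + 54 = 1674

1674


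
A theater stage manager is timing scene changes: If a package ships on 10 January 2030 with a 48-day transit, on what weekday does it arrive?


Start: 2030-01-10 (Thursday)
Step 1 - find target date: add 48 days
  2030-01-10 + 48 days = 2030-02-27
Step 2 - day of week:
  48 mod 7 = 6
  Thursday + 6 days -> Wednesday
Result: Wednesday (2030-02-27)

Wednesday


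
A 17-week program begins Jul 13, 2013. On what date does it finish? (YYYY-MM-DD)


Start: 2013-07-13
Weeks to add: 17
Convert to days: 17 x 7 = 119 days
Add 119 days to 2013-07-13
Result: 2013-11-09

2013-11-09


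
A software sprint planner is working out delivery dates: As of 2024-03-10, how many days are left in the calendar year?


Start: March 10, 2024
End: December 31, 2024
Days left in March: 21
April: 30
May: 31
June: 30
July: 31
... plus remaining months
Sum of remaining months: 275
Total: 21 + 275 = 296

296


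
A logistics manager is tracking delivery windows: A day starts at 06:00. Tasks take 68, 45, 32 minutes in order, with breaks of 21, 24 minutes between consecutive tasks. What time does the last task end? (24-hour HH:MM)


Start: 06:00 = 360 min from midnight
  after task 1 (68 min): 07:08
  after break (21 min): 07:29
  after task 2 (45 min): 08:14
  after break (24 min): 08:38
  after task 3 (32 min): 09:10
Total elapsed: 190 minutes
End time: 09:10

09:10


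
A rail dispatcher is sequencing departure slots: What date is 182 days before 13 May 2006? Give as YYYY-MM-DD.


Start: 2006-05-13
Subtracting 182 days
Days already passed in May: 13
After going back through May: 169 more days to subtract
April 2006: 30 days, 139 remaining
March 2006: 31 days, 108 remaining
February 2006: 28 days, 80 remaining
January 2006: 31 days, 49 remaining
Result: 2005-11-12

2005-11-12


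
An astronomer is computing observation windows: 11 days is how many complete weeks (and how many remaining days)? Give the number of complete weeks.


Total days: 11
Days per week: 7
Division: 11 / 7 = 1 remainder 4
Complete weeks: 1
Remaining days: 4

1


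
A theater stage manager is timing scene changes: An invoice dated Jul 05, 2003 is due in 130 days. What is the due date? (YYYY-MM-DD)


Start: 2003-07-05
Adding 130 days
Days remaining in July: 26
After July: 104 days still to add
August 2003: 31 days, 73 remaining
September 2003: 30 days, 43 remaining
October 2003: 31 days, 12 remaining
November 2003 has 30 days, need 12
Result: 2003-11-12

2003-11-12


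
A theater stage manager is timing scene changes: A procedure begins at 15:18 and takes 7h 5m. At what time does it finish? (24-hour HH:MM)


Start time: 15:18
Adding: 7 hours 5 minutes
Minutes: 18 + 5 = 23
Hours: 15 + 7 + 0 = 22
Result: 22:23

22:23


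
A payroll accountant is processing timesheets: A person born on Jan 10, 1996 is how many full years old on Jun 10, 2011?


Birth: 1996-01-10
Reference: 2011-06-10
Year difference: 2011 - 1996 = 15
Has birthday (01-10) occurred by 06-10? Yes
Age in full years: 15

15


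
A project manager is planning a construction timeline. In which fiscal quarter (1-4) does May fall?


Month: May (month 5)
Q1: January-March (months 1-3)
Q2: April-June (months 4-6)
Q3: July-September (months 7-9)
Q4: October-December (months 10-12)
Month 5 falls in Q2

2


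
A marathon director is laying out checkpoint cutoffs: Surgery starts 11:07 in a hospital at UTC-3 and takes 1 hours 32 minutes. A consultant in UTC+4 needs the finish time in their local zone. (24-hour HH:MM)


Start: 11:07 in UTC-3
Step 1 - add duration:
  minutes: 7 + 32 = 39
  hours: 11 + 1 + 0 = 12
  end in UTC-3: 12:39
Step 2 - convert UTC-3 -> UTC+4:
  offset difference: 4 - (-3) = 7 hours
  12 + (7) = 19 -> mod 24 = 19
Result: 19:39 in UTC+4

19:39


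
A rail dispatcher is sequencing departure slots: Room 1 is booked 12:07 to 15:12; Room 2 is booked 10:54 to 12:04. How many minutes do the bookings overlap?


Interval A: [727, 912] minutes from midnight
Interval B: [654, 724] minutes from midnight
Overlap start = max(727, 654) = 727
Overlap end = min(912, 724) = 724
End <= start, so the intervals do not overlap: 0 minutes

0


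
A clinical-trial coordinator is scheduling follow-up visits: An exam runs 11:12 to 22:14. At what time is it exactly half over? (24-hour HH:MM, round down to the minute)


Start time: 11:12 = 672 minutes from midnight
End time: 22:14 = 1334 minutes from midnight
Sum: 672 + 1334 = 2006
Midpoint: 2006 / 2 = 1003 minutes
Convert: 1003 / 60 = 16 hours, 43 minutes
Result: 16:43

16:43


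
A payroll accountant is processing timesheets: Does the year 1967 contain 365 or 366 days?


Year: 1967
Check leap year rules:
Divisible by 4? No
1967 is not a leap year
Days: 365

365


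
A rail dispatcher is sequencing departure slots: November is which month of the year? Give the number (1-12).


Calendar month order:
10. October
11. November <--
12. December
November is month number 11

11


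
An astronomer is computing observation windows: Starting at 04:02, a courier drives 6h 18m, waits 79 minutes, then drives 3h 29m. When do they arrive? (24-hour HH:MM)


Depart: 04:02
Leg 1: +378 min -> 10:20
Layover: +79 min -> 11:39
Leg 2: +209 min -> 15:08
Total travel: 666 minutes = 11h 6m
Arrival: 15:08

15:08


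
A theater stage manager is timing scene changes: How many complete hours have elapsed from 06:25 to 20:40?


Start: 06:25
End: 20:40
Hour difference: 20 - 6 = 14 hours
Minute difference: 40 - 25 = 15 minutes
Total minutes: 855
Complete hours: 855 / 60 = 14 (remainder 15)

14


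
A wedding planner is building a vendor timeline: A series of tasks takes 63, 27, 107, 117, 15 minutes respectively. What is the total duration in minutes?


Durations: 63, 27, 107, 117, 15
Running sum: 63
+ 27 = 90
+ 107 = 197
+ 117 = 314
+ 15 = 329
Total duration: 329 minutes
That is 5 hours and 29 minutes

329


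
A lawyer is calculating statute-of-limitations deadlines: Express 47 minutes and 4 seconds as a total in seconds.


Minutes: 47
Seconds: 4
Convert minutes to seconds: 47 x 60 = 2820
Add remaining seconds: 2820 + 4 = 2824

2824


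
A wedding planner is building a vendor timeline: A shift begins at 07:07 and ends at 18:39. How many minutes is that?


Start time: 07:07 = 427 minutes from midnight
End time: 18:39 = 1119 minutes from midnight
Difference: 1119 - 427 = 692 minutes
That is 11 hours and 32 minutes

692


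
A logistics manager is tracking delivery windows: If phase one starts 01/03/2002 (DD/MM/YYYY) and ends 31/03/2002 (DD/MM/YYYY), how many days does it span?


Start date: 2002-03-01
End date: 2002-03-31
Mar 2002: +30 days
Total: 30 days

30


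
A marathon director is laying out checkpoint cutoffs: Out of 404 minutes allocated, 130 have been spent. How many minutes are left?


Total budget: 404 minutes
Time used: 130 minutes
Remaining: 404 - 130 = 274 minutes
Percent used: 32.2%
Percent remaining: 67.8%

274


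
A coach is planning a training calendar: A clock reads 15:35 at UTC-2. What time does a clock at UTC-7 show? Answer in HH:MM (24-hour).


Local time: 15:35 at UTC-2 (offset -2h)
Target zone: UTC-7 (offset -7h)
Difference: -7 - (-2) = -5 hours
Calculation: 15 + (-5) = 10
Result: 10:35

10:35


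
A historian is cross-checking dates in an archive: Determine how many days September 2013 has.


Month: September
Year: 2013
September is a 30-day month
Total: 30 days

30


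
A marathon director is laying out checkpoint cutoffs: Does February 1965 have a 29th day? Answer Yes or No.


Year: 1965
Divisible by 4? 1965 / 4 = 491.25 -> No
Not divisible by 4, so NOT a leap year

No


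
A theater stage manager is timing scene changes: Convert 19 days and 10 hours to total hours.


Days: 19
Extra hours: 10
Hours per day: 24
Days to hours: 19 x 24 = 456
Total: 456 + 10 = 466

466


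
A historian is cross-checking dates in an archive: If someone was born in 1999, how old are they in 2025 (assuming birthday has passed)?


Birth year: 1999
Current year: 2025
Age = current year - birth year
Age = 2025 - 1999 = 26

26


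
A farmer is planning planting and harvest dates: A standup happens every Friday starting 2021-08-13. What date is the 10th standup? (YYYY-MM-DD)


First occurrence: 2021-08-13 (occurrence 1)
Each occurrence is 7 days after the previous.
Occurrence 10 is 9 weeks after the first.
9 weeks = 63 days
2021-08-13 + 63 days = 2021-10-15

2021-10-15


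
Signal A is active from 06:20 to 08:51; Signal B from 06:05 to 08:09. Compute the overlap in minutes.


Interval A: [380, 531] minutes from midnight
Interval B: [365, 489] minutes from midnight
Overlap start = max(380, 365) = 380
Overlap end = min(531, 489) = 489
Overlap = 489 - 380 = 109 minutes

109


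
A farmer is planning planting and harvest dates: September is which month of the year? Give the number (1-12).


Calendar month order:
8. August
9. September <--
10. October
September is month number 9

9


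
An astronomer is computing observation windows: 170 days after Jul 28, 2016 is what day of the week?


Start: 2016-07-28 (Thursday)
Step 1 - find target date: add 170 days
  2016-07-28 + 170 days = 2017-01-14
Step 2 - day of week:
  170 mod 7 = 2
  Thursday + 2 days -> Saturday
Result: Saturday (2017-01-14)

Saturday


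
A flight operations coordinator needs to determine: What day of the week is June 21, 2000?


Date: 2000-06-21
January 1, 2000 is a Saturday
Day of year: 173
Offset from Jan 1: 172 days
172 mod 7 = 4
Result: Wednesday

Wednesday


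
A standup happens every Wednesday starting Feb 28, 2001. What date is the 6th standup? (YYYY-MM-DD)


First occurrence: 2001-02-28 (occurrence 1)
Each occurrence is 7 days after the previous.
Occurrence 6 is 5 weeks after the first.
5 weeks = 35 days
2001-02-28 + 35 days = 2001-04-04

2001-04-04


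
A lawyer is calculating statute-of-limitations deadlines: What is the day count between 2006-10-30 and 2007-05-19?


Start date: 2006-10-30
End date: 2007-05-19
Oct 2006: +2 days
Nov 2006: +30 days
Dec 2006: +31 days
... (5 more months)
Total: 201 days

201


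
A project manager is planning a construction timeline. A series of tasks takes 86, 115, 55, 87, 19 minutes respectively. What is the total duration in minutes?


Durations: 86, 115, 55, 87, 19
Running sum: 86
+ 115 = 201
+ 55 = 256
+ 87 = 343
+ 19 = 362
Total duration: 362 minutes
That is 6 hours and 2 minutes

362


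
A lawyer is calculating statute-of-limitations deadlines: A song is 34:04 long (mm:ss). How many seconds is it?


Minutes: 34
Extra seconds: 4
Seconds per minute: 60
Minutes to seconds: 34 x 60 = 2040
Total: 2040 + 4 = 2044

2044


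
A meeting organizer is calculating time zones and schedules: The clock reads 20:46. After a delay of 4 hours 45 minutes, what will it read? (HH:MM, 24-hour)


Start time: 20:46
Adding: 4 hours 45 minutes
Minutes: 46 + 45 = 91
Minute overflow: 91 >= 60, so carry 1 hour, minutes = 31
Hours: 20 + 4 + 1 = 25
Hour wraparound: 25 mod 24 = 1
Result: 01:31

01:31


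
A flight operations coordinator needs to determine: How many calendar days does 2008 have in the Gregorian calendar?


Year: 2008
Check leap year rules:
Divisible by 4? Yes
Divisible by 100? No
2008 is a leap year
Days: 366

366


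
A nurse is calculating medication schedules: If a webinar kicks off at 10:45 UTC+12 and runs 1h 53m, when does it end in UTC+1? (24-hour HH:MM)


Start: 10:45 in UTC+12
Step 1 - add duration:
  minutes: 45 + 53 = 98 (carry 1h)
  hours: 10 + 1 + 1 = 12
  end in UTC+12: 12:38
Step 2 - convert UTC+12 -> UTC+1:
  offset difference: 1 - (12) = -11 hours
  12 + (-11) = 1 -> mod 24 = 1
Result: 01:38 in UTC+1

01:38


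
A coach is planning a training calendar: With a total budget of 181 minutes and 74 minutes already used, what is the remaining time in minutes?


Total budget: 181 minutes
Time used: 74 minutes
Remaining: 181 - 74 = 107 minutes
Percent used: 40.9%
Percent remaining: 59.1%

107


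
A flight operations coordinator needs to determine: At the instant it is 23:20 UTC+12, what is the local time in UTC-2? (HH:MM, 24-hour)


Local time: 23:20 at UTC+12 (offset 12h)
Target zone: UTC-2 (offset -2h)
Difference: -2 - (12) = -14 hours
Calculation: 23 + (-14) = 9
Result: 09:20

09:20


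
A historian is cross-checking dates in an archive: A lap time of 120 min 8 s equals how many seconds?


Minutes: 120
Seconds: 8
Convert minutes to seconds: 120 x 60 = 7200
Add remaining seconds: 7200 + 8 = 7208

7208


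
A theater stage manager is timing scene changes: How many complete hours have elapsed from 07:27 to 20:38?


Start: 07:27
End: 20:38
Hour difference: 20 - 7 = 13 hours
Minute difference: 38 - 27 = 11 minutes
Total minutes: 791
Complete hours: 791 / 60 = 13 (remainder 11)

13


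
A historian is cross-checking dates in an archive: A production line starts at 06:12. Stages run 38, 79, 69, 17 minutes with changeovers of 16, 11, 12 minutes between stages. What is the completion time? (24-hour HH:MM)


Start: 06:12 = 372 min from midnight
  after task 1 (38 min): 06:50
  after break (16 min): 07:06
  after task 2 (79 min): 08:25
  after break (11 min): 08:36
  after task 3 (69 min): 09:45
  after break (12 min): 09:57
  after task 4 (17 min): 10:14
Total elapsed: 242 minutes
End time: 10:14

10:14


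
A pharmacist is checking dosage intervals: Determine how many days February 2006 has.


Month: February
Year: 2006
2006 is not a leap year
February has 28 days
Total: 28 days

28


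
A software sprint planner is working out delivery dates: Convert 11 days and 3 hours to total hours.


Days: 11
Extra hours: 3
Hours per day: 24
Days to hours: 11 x 24 = 264
Total: 264 + 3 = 267

267


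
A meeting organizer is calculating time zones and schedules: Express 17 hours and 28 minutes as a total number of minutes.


Hours: 17
Extra minutes: 28
Minutes per hour: 60
Hours to minutes: 17 x 60 = 1020
Total: 1020 + 28 = 1048

1048


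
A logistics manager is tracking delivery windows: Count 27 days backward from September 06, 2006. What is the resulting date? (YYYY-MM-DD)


Start: 2006-09-06
Subtracting 27 days
Days already passed in September: 6
After going back through September: 21 more days to subtract
August 2006 has 31 days, need 21
Result: 2006-08-10

2006-08-10


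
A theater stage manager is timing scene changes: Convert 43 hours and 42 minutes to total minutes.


Hours: 43
Minutes: 42
Convert hours to minutes: 43 x 60 = 2580
Add remaining minutes: 2580 + 42 = 2622

2622


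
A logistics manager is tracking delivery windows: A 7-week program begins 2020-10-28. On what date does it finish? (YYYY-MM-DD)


Start: 2020-10-28
Weeks to add: 7
Convert to days: 7 x 7 = 49 days
Add 49 days to 2020-10-28
Result: 2020-12-16

2020-12-16


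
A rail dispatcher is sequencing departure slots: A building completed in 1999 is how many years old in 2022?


Birth year: 1999
Current year: 2022
Age = current year - birth year
Age = 2022 - 1999 = 23

23


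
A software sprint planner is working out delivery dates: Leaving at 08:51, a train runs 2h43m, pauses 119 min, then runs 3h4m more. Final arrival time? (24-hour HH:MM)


Depart: 08:51
Leg 1: +163 min -> 11:34
Layover: +119 min -> 13:33
Leg 2: +184 min -> 16:37
Total travel: 466 minutes = 7h 46m
Arrival: 16:37

16:37


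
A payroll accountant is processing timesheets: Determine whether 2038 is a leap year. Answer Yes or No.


Year: 2038
Divisible by 4? 2038 / 4 = 509.5 -> No
Not divisible by 4, so NOT a leap year

No


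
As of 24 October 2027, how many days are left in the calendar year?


Start: October 24, 2027
End: December 31, 2027
Days left in October: 7
November: 30
December: 31
Sum of remaining months: 61
Total: 7 + 61 = 68

68


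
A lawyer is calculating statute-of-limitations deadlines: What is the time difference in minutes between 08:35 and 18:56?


Start time: 08:35 = 515 minutes from midnight
End time: 18:56 = 1136 minutes from midnight
Difference: 1136 - 515 = 621 minutes
That is 10 hours and 21 minutes

621


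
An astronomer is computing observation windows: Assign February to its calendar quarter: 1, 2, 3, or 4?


Month: February (month 2)
Q1: January-March (months 1-3)
Q2: April-June (months 4-6)
Q3: July-September (months 7-9)
Q4: October-December (months 10-12)
Month 2 falls in Q1

1


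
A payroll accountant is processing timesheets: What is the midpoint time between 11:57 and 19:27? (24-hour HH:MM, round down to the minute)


Start time: 11:57 = 717 minutes from midnight
End time: 19:27 = 1167 minutes from midnight
Sum: 717 + 1167 = 1884
Midpoint: 1884 / 2 = 942 minutes
Convert: 942 / 60 = 15 hours, 42 minutes
Result: 15:42

15:42


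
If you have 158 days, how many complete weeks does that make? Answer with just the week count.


Total days: 158
Days per week: 7
Division: 158 / 7 = 22 remainder 4
Complete weeks: 22
Remaining days: 4

22


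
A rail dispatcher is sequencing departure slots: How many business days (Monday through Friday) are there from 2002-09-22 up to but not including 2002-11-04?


Start: 2002-09-22 (Sunday)
End (exclusive): 2002-11-04 (Monday)
Total calendar days: 43
Full weeks: 43 // 7 = 6 -> 30 weekdays
Remaining 1 days starting on Sunday:
  Sun(-) -> 0 weekdays
Total business days: 30 + 0 = 30

30


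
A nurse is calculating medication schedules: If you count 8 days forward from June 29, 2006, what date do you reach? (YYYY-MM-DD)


Start: 2006-06-29
Adding 8 days
Days remaining in June: 1
After June: 7 days still to add
July 2006 has 31 days, need 7
Result: 2006-07-07

2006-07-07


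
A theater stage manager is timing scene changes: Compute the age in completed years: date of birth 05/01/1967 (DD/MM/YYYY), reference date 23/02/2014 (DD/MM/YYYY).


Birth: 1967-01-05
Reference: 2014-02-23
Year difference: 2014 - 1967 = 47
Has birthday (01-05) occurred by 02-23? Yes
Age in full years: 47

47


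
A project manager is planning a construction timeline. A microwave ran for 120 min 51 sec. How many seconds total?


Minutes: 120
Extra seconds: 51
Seconds per minute: 60
Minutes to seconds: 120 x 60 = 7200
Total: 7200 + 51 = 7251

7251


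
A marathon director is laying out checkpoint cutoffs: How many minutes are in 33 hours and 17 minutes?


Hours: 33
Extra minutes: 17
Minutes per hour: 60
Hours to minutes: 33 x 60 = 1980
Total: 1980 + 17 = 1997

1997


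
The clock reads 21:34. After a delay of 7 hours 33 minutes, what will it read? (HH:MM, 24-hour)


Start time: 21:34
Adding: 7 hours 33 minutes
Minutes: 34 + 33 = 67
Minute overflow: 67 >= 60, so carry 1 hour, minutes = 7
Hours: 21 + 7 + 1 = 29
Hour wraparound: 29 mod 24 = 5
Result: 05:07

05:07


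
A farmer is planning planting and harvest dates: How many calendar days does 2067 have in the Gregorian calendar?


Year: 2067
Check leap year rules:
Divisible by 4? No
2067 is not a leap year
Days: 365

365


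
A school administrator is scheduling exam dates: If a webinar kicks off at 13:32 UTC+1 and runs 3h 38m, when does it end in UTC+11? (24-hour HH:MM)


Start: 13:32 in UTC+1
Step 1 - add duration:
  minutes: 32 + 38 = 70 (carry 1h)
  hours: 13 + 3 + 1 = 17
  end in UTC+1: 17:10
Step 2 - convert UTC+1 -> UTC+11:
  offset difference: 11 - (1) = 10 hours
  17 + (10) = 27 -> mod 24 = 3
Result: 03:10 in UTC+11

03:10


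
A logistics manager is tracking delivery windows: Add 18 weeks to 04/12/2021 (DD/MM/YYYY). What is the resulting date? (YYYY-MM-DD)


Start: 2021-12-04
Weeks to add: 18
Convert to days: 18 x 7 = 126 days
Add 126 days to 2021-12-04
Result: 2022-04-09

2022-04-09


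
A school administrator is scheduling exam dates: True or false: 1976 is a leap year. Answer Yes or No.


Year: 1976
Divisible by 4? 1976 / 4 = 494.0 -> Yes
Divisible by 100? 1976 / 100 = 19.76 -> No
Divisible by 4 but not 100, so it IS a leap year

Yes


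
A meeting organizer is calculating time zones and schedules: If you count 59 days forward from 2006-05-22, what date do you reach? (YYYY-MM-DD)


Start: 2006-05-22
Adding 59 days
Days remaining in May: 9
After May: 50 days still to add
June 2006: 30 days, 20 remaining
July 2006 has 31 days, need 20
Result: 2006-07-20

2006-07-20


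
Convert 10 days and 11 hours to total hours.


Days: 10
Extra hours: 11
Hours per day: 24
Days to hours: 10 x 24 = 240
Total: 240 + 11 = 251

251


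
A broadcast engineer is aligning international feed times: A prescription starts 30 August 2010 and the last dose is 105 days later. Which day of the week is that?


Start: 2010-08-30 (Monday)
Step 1 - find target date: add 105 days
  2010-08-30 + 105 days = 2010-12-13
Step 2 - day of week:
  105 mod 7 = 0
  Monday + 0 days -> Monday
Result: Monday (2010-12-13)

Monday


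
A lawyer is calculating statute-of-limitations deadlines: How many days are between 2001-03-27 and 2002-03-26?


Start date: 2001-03-27
End date: 2002-03-26
Mar 2001: +5 days
Apr 2001: +30 days
May 2001: +31 days
... (10 more months)
Total: 364 days

364


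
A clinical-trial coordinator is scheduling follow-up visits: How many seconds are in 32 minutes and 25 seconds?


Minutes: 32
Seconds: 25
Convert minutes to seconds: 32 x 60 = 1920
Add remaining seconds: 1920 + 25 = 1945

1945


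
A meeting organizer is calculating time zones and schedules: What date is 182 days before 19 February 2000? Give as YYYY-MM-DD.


Start: 2000-02-19
Subtracting 182 days
Days already passed in February: 19
After going back through February: 163 more days to subtract
January 2000: 31 days, 132 remaining
December 1999: 31 days, 101 remaining
November 1999: 30 days, 71 remaining
October 1999: 31 days, 40 remaining
Result: 1999-08-21

1999-08-21


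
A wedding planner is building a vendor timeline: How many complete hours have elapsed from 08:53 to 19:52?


Start: 08:53
End: 19:52
Hour difference: 19 - 8 = 11 hours
Minute difference: 52 - 53 = -1 minutes
Total minutes: 659
Complete hours: 659 / 60 = 10 (remainder 59)

10


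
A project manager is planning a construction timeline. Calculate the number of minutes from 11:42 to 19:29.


Start time: 11:42 = 702 minutes from midnight
End time: 19:29 = 1169 minutes from midnight
Difference: 1169 - 702 = 467 minutes
That is 7 hours and 47 minutes

467


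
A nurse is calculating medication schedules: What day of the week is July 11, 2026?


Date: 2026-07-11
January 1, 2026 is a Thursday
Day of year: 192
Offset from Jan 1: 191 days
191 mod 7 = 2
Result: Saturday

Saturday


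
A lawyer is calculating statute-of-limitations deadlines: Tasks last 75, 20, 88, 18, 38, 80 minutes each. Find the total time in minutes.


Durations: 75, 20, 88, 18, 38, 80
Running sum: 75
+ 20 = 95
+ 88 = 183
+ 18 = 201
+ 38 = 239
+ 80 = 319
Total duration: 319 minutes
That is 5 hours and 19 minutes

319


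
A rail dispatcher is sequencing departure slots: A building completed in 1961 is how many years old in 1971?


Birth year: 1961
Current year: 1971
Age = current year - birth year
Age = 1971 - 1961 = 10

10


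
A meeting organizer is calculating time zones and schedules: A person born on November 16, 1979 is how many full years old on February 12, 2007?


Birth: 1979-11-16
Reference: 2007-02-12
Year difference: 2007 - 1979 = 28
Has birthday (11-16) occurred by 02-12? No
Birthday not yet reached this year -> subtract 1
Age in full years: 27

27


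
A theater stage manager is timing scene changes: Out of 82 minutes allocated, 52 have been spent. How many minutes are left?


Total budget: 82 minutes
Time used: 52 minutes
Remaining: 82 - 52 = 30 minutes
Percent used: 63.4%
Percent remaining: 36.6%

30


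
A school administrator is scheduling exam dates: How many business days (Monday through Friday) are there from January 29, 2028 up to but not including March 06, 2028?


Start: 2028-01-29 (Saturday)
End (exclusive): 2028-03-06 (Monday)
Total calendar days: 37
Full weeks: 37 // 7 = 5 -> 25 weekdays
Remaining 2 days starting on Saturday:
  Sat(-), Sun(-) -> 0 weekdays
Total business days: 25 + 0 = 25

25


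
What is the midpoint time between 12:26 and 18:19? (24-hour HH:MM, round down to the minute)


Start time: 12:26 = 746 minutes from midnight
End time: 18:19 = 1099 minutes from midnight
Sum: 746 + 1099 = 1845
Midpoint: 1845 / 2 = 922 minutes
Convert: 922 / 60 = 15 hours, 22 minutes
Result: 15:22

15:22


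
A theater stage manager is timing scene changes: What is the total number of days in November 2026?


Month: November
Year: 2026
November is a 30-day month
Total: 30 days

30


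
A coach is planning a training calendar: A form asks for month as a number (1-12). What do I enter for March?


Calendar month order:
2. February
3. March <--
4. April
March is month number 3

3


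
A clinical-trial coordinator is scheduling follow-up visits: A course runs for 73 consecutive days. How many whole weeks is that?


Total days: 73
Days per week: 7
Division: 73 / 7 = 10 remainder 3
Complete weeks: 10
Remaining days: 3

10


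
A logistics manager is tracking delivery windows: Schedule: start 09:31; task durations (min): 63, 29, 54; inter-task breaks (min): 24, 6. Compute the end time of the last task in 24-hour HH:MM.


Start: 09:31 = 571 min from midnight
  after task 1 (63 min): 10:34
  after break (24 min): 10:58
  after task 2 (29 min): 11:27
  after break (6 min): 11:33
  after task 3 (54 min): 12:27
Total elapsed: 176 minutes
End time: 12:27

12:27


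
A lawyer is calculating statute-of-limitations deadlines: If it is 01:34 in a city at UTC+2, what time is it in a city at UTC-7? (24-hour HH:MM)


Local time: 01:34 at UTC+2 (offset 2h)
Target zone: UTC-7 (offset -7h)
Difference: -7 - (2) = -9 hours
Calculation: 1 + (-9) = -8
Wraparound: (-8) mod 24 = 16
Result: 16:34

16:34


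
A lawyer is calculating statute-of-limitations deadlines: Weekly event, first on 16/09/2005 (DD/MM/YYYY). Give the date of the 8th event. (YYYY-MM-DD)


First occurrence: 2005-09-16 (occurrence 1)
Each occurrence is 7 days after the previous.
Occurrence 8 is 7 weeks after the first.
7 weeks = 49 days
2005-09-16 + 49 days = 2005-11-04

2005-11-04


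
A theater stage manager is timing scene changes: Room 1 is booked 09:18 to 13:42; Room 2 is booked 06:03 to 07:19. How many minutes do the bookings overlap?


Interval A: [558, 822] minutes from midnight
Interval B: [363, 439] minutes from midnight
Overlap start = max(558, 363) = 558
Overlap end = min(822, 439) = 439
End <= start, so the intervals do not overlap: 0 minutes

0


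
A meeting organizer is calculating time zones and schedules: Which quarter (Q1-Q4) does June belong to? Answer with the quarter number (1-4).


Month: June (month 6)
Q1: January-March (months 1-3)
Q2: April-June (months 4-6)
Q3: July-September (months 7-9)
Q4: October-December (months 10-12)
Month 6 falls in Q2

2


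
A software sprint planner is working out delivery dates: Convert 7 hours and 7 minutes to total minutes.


Hours: 7
Minutes: 7
Convert hours to minutes: 7 x 60 = 420
Add remaining minutes: 420 + 7 = 427

427


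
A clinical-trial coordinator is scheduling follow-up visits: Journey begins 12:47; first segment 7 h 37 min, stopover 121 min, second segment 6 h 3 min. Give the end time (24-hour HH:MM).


Depart: 12:47
Leg 1: +457 min -> 20:24
Layover: +121 min -> 22:25
Leg 2: +363 min -> 04:28
Total travel: 941 minutes = 15h 41m
Arrival: 04:28

04:28


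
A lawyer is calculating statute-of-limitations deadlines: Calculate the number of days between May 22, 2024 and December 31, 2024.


Start: May 22, 2024
End: December 31, 2024
Days left in May: 9
June: 30
July: 31
August: 31
September: 30
... plus remaining months
Sum of remaining months: 214
Total: 9 + 214 = 223

223


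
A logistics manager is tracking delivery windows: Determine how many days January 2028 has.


Month: January
Year: 2028
January is a 31-day month
Total: 31 days

31


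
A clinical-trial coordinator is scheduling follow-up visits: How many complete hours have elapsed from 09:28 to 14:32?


Start: 09:28
End: 14:32
Hour difference: 14 - 9 = 5 hours
Minute difference: 32 - 28 = 4 minutes
Total minutes: 304
Complete hours: 304 / 60 = 5 (remainder 4)

5


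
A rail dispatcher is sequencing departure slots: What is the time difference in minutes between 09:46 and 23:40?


Start time: 09:46 = 586 minutes from midnight
End time: 23:40 = 1420 minutes from midnight
Difference: 1420 - 586 = 834 minutes
That is 13 hours and 54 minutes

834


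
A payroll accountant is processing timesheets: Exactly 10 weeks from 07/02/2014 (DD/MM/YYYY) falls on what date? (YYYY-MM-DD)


Start: 2014-02-07
Weeks to add: 10
Convert to days: 10 x 7 = 70 days
Add 70 days to 2014-02-07
Result: 2014-04-18

2014-04-18
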